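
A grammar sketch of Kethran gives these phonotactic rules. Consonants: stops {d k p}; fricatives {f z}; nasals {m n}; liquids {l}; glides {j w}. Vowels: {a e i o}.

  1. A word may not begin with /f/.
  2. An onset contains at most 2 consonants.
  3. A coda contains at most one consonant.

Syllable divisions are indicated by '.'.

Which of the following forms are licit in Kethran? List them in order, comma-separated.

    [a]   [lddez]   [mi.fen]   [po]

[a], [mi.fen], [po]

[a] — σ1 onset /∅/, coda /∅/ ok → licit
[lddez] — violates constraint 2: syllable 1 onset /ldd/ has 3 consonants (> 2) → illicit
[mi.fen] — σ1 onset /m/, coda /∅/ ok; σ2 onset /f/, coda /n/ ok → licit
[po] — σ1 onset /p/, coda /∅/ ok → licit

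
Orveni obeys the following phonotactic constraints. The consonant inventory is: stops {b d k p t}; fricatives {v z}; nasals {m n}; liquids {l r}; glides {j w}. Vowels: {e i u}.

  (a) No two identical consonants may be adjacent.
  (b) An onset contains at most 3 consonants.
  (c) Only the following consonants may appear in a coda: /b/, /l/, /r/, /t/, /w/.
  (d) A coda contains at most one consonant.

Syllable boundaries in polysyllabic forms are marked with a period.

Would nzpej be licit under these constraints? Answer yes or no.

no

nzpej — violates constraint (c): syllable 1 coda contains /j/, which is not a licensed coda consonant → illicit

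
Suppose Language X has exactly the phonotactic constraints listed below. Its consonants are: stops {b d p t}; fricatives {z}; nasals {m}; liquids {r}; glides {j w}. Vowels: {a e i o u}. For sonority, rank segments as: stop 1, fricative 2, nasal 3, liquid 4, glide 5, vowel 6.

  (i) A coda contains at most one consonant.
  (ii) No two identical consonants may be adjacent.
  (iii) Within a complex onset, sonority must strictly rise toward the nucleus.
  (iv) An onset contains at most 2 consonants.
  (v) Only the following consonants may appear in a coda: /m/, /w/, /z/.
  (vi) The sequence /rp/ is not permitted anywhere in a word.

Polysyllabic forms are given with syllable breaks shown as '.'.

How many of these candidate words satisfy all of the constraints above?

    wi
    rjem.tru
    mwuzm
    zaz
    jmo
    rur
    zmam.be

4

wi — σ1 onset /w/, coda /∅/ ok → phonotactically legal
rjem.tru — σ1 onset /rj/ (4→5 rises), coda /m/ ok; σ2 onset /tr/ (1→4 rises), coda /∅/ ok → phonotactically legal
mwuzm — violates constraint (i): syllable 1 coda /zm/ has 2 consonants (> 1) → phonotactically illegal
zaz — σ1 onset /z/, coda /z/ ok → phonotactically legal
jmo — violates constraint (iii): syllable 1 onset /jm/: /j/ (glide, 5) → /m/ (nasal, 3) does not rise → phonotactically illegal
rur — violates constraint (v): syllable 1 coda contains /r/, which is not a licensed coda consonant → phonotactically illegal
zmam.be — σ1 onset /zm/ (2→3 rises), coda /m/ ok; σ2 onset /b/, coda /∅/ ok → phonotactically legal
Phonotactically legal: wi, rjem.tru, zaz, zmam.be → 4.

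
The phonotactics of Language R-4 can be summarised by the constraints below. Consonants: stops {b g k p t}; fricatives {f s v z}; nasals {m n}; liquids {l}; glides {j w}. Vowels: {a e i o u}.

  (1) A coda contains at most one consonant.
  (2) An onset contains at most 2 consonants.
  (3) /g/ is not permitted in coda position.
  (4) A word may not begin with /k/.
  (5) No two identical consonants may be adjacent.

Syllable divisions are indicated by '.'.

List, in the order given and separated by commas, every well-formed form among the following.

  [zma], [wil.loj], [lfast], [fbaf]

[zma] — σ1 onset /zm/ (2C), coda /∅/ ok → well-formed
[wil.loj] — violates constraint 5: adjacent identical consonants /ll/ → ill-formed
[lfast] — violates constraint 1: syllable 1 coda /st/ has 2 consonants (> 1) → ill-formed
[fbaf] — σ1 onset /fb/ (2C), coda /f/ ok → well-formed

[zma], [fbaf]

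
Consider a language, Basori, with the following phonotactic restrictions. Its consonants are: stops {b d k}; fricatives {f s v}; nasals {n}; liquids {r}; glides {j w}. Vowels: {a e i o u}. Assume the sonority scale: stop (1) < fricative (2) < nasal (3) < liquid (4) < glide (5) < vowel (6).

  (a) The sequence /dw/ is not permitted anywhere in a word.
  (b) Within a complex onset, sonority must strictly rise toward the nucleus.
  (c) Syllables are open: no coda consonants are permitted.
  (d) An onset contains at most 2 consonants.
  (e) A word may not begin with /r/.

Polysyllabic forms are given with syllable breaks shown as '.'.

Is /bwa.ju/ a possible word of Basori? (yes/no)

yes

/bwa.ju/ — σ1 onset /bw/ (1→5 rises), coda /∅/ ok; σ2 onset /j/, coda /∅/ ok → permitted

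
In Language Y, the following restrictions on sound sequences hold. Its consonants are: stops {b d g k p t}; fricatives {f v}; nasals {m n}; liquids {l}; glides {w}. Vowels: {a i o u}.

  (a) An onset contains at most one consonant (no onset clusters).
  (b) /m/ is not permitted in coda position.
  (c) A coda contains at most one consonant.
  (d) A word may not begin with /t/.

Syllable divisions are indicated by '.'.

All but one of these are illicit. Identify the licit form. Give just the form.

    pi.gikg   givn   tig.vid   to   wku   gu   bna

gu

pi.gikg — violates constraint (c): syllable 2 coda /kg/ has 2 consonants (> 1) → illicit
givn — violates constraint (c): syllable 1 coda /vn/ has 2 consonants (> 1) → illicit
tig.vid — violates constraint (d): word begins with /t/ → illicit
to — violates constraint (d): word begins with /t/ → illicit
wku — violates constraint (a): syllable 1 onset /wk/ has 2 consonants (> 1) → illicit
gu — σ1 onset /g/, coda /∅/ ok → licit
bna — violates constraint (a): syllable 1 onset /bn/ has 2 consonants (> 1) → illicit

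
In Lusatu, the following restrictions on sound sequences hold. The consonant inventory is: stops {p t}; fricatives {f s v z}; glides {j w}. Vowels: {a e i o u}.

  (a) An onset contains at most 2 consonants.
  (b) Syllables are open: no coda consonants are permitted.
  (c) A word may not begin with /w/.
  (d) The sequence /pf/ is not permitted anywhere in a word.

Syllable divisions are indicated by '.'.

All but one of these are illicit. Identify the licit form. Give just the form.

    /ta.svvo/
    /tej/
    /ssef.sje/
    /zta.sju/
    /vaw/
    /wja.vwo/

/zta.sju/

/ta.svvo/ — violates constraint (a): syllable 2 onset /svv/ has 3 consonants (> 2) → illicit
/tej/ — violates constraint (b): syllable 1 coda /j/ has 1 consonant (> 0) → illicit
/ssef.sje/ — violates constraint (b): syllable 1 coda /f/ has 1 consonant (> 0) → illicit
/zta.sju/ — σ1 onset /zt/ (2C), coda /∅/ ok; σ2 onset /sj/ (2C), coda /∅/ ok → licit
/vaw/ — violates constraint (b): syllable 1 coda /w/ has 1 consonant (> 0) → illicit
/wja.vwo/ — violates constraint (c): word begins with /w/ → illicit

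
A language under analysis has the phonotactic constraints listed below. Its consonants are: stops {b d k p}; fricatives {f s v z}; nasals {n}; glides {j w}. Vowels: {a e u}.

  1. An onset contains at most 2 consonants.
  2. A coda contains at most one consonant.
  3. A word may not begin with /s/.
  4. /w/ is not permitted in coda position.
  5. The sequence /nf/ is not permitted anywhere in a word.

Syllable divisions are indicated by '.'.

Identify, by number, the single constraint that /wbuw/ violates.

/wbuw/: syllable 1 coda contains /w/.
This is a violation of constraint 4: "/w/ is not permitted in coda position."
The remaining constraints (1, 2, 3, 5) are satisfied.

4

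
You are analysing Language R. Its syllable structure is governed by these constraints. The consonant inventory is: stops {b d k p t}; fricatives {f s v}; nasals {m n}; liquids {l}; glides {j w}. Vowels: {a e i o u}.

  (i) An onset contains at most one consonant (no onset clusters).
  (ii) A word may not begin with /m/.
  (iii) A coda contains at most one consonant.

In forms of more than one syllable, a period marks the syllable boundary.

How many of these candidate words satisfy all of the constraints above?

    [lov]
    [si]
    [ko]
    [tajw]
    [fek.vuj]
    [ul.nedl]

4

[lov] — σ1 onset /l/, coda /v/ ok → licit
[si] — σ1 onset /s/, coda /∅/ ok → licit
[ko] — σ1 onset /k/, coda /∅/ ok → licit
[tajw] — violates constraint (iii): syllable 1 coda /jw/ has 2 consonants (> 1) → illicit
[fek.vuj] — σ1 onset /f/, coda /k/ ok; σ2 onset /v/, coda /j/ ok → licit
[ul.nedl] — violates constraint (iii): syllable 2 coda /dl/ has 2 consonants (> 1) → illicit
Licit: [lov], [si], [ko], [fek.vuj] → 4.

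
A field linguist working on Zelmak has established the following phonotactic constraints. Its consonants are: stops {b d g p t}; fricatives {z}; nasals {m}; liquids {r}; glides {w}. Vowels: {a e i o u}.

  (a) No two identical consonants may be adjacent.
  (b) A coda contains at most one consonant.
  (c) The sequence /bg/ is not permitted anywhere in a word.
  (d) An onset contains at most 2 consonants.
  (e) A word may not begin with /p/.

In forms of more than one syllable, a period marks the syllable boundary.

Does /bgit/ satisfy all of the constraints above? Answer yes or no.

no

/bgit/ — violates constraint (c): contains banned sequence /bg/ → ill-formed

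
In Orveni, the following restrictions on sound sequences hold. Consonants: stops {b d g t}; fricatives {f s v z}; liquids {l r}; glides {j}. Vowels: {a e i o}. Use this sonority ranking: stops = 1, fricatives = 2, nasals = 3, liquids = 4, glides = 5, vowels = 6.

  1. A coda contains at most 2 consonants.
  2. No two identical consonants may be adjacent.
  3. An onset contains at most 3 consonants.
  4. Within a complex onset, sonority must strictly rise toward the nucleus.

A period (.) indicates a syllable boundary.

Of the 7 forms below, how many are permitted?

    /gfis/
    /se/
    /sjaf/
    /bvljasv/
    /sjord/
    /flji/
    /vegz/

/gfis/ — σ1 onset /gf/ (1→2 rises), coda /s/ ok → permitted
/se/ — σ1 onset /s/, coda /∅/ ok → permitted
/sjaf/ — σ1 onset /sj/ (2→5 rises), coda /f/ ok → permitted
/bvljasv/ — violates constraint 3: syllable 1 onset /bvlj/ has 4 consonants (> 3) → not permitted
/sjord/ — σ1 onset /sj/ (2→5 rises), coda /rd/ (2C) ok → permitted
/flji/ — σ1 onset /flj/ (2→4→5 rises), coda /∅/ ok → permitted
/vegz/ — σ1 onset /v/, coda /gz/ (2C) ok → permitted
Permitted: /gfis/, /se/, /sjaf/, /sjord/, /flji/, /vegz/ → 6.

6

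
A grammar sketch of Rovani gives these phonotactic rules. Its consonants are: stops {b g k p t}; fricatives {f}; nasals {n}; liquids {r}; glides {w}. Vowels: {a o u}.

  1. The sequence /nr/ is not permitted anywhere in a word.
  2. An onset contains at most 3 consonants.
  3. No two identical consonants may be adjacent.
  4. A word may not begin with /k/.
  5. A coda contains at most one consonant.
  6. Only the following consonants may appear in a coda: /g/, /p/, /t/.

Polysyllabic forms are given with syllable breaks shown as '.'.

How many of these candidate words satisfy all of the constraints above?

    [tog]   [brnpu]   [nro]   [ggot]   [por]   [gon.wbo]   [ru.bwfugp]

1

[tog] — σ1 onset /t/, coda /g/ ok → permitted
[brnpu] — violates constraint 2: syllable 1 onset /brnp/ has 4 consonants (> 3) → not permitted
[nro] — violates constraint 1: contains banned sequence /nr/ → not permitted
[ggot] — violates constraint 3: adjacent identical consonants /gg/ → not permitted
[por] — violates constraint 6: syllable 1 coda contains /r/, which is not a licensed coda consonant → not permitted
[gon.wbo] — violates constraint 6: syllable 1 coda contains /n/, which is not a licensed coda consonant → not permitted
[ru.bwfugp] — violates constraint 5: syllable 2 coda /gp/ has 2 consonants (> 1) → not permitted
Permitted: [tog] → 1.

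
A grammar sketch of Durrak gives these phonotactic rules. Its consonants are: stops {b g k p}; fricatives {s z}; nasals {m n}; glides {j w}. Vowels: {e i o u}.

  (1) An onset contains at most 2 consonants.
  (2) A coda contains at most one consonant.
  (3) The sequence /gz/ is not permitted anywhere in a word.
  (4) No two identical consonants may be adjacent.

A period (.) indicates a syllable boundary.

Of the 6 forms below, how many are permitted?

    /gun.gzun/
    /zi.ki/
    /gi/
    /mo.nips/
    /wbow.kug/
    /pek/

4

/gun.gzun/ — violates constraint 3: contains banned sequence /gz/ → not permitted
/zi.ki/ — σ1 onset /z/, coda /∅/ ok; σ2 onset /k/, coda /∅/ ok → permitted
/gi/ — σ1 onset /g/, coda /∅/ ok → permitted
/mo.nips/ — violates constraint 2: syllable 2 coda /ps/ has 2 consonants (> 1) → not permitted
/wbow.kug/ — σ1 onset /wb/ (2C), coda /w/ ok; σ2 onset /k/, coda /g/ ok → permitted
/pek/ — σ1 onset /p/, coda /k/ ok → permitted
Permitted: /zi.ki/, /gi/, /wbow.kug/, /pek/ → 4.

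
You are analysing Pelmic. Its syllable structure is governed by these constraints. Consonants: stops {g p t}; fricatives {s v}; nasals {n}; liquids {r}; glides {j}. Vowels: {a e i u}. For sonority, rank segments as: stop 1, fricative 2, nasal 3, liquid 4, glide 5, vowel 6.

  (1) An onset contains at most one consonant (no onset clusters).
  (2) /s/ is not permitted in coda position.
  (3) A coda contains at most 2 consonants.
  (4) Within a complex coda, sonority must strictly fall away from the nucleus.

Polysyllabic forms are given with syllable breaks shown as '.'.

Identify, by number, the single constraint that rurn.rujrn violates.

rurn.rujrn: syllable 2 coda /jrn/ has 3 consonants (> 2).
This is a violation of constraint 3: "A coda contains at most 2 consonants."
The remaining constraints (1, 2, 4) are satisfied.

3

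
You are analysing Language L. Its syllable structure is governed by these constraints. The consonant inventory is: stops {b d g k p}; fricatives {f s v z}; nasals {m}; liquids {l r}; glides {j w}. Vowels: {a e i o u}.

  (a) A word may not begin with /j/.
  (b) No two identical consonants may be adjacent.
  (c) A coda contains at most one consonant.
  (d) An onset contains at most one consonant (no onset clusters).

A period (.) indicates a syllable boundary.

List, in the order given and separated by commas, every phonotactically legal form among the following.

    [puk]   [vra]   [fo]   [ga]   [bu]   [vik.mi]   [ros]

[puk], [fo], [ga], [bu], [vik.mi], [ros]

[puk] — σ1 onset /p/, coda /k/ ok → phonotactically legal
[vra] — violates constraint (d): syllable 1 onset /vr/ has 2 consonants (> 1) → phonotactically illegal
[fo] — σ1 onset /f/, coda /∅/ ok → phonotactically legal
[ga] — σ1 onset /g/, coda /∅/ ok → phonotactically legal
[bu] — σ1 onset /b/, coda /∅/ ok → phonotactically legal
[vik.mi] — σ1 onset /v/, coda /k/ ok; σ2 onset /m/, coda /∅/ ok → phonotactically legal
[ros] — σ1 onset /r/, coda /s/ ok → phonotactically legal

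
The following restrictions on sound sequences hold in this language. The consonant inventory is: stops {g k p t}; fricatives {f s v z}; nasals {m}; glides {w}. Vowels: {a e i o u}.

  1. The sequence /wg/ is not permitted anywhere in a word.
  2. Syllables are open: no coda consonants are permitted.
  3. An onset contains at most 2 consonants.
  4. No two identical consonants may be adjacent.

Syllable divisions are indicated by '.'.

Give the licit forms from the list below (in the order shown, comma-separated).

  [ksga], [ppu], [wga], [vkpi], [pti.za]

[ksga] — violates constraint 3: syllable 1 onset /ksg/ has 3 consonants (> 2) → illicit
[ppu] — violates constraint 4: adjacent identical consonants /pp/ → illicit
[wga] — violates constraint 1: contains banned sequence /wg/ → illicit
[vkpi] — violates constraint 3: syllable 1 onset /vkp/ has 3 consonants (> 2) → illicit
[pti.za] — σ1 onset /pt/ (2C), coda /∅/ ok; σ2 onset /z/, coda /∅/ ok → licit

[pti.za]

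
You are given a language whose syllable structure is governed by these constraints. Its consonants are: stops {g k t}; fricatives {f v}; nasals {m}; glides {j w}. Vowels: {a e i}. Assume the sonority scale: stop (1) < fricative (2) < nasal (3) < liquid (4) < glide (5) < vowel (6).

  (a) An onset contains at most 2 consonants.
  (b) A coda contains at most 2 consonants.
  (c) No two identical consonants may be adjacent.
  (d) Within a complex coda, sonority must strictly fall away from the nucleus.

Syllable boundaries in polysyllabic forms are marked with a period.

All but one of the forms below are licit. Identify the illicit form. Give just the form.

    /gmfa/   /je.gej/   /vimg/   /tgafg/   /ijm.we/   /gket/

/gmfa/ — violates constraint (a): syllable 1 onset /gmf/ has 3 consonants (> 2) → illicit
/je.gej/ — σ1 onset /j/, coda /∅/ ok; σ2 onset /g/, coda /j/ ok → licit
/vimg/ — σ1 onset /v/, coda /mg/ (3→1 falls) ok → licit
/tgafg/ — σ1 onset /tg/ (2C), coda /fg/ (2→1 falls) ok → licit
/ijm.we/ — σ1 onset /∅/, coda /jm/ (5→3 falls) ok; σ2 onset /w/, coda /∅/ ok → licit
/gket/ — σ1 onset /gk/ (2C), coda /t/ ok → licit

/gmfa/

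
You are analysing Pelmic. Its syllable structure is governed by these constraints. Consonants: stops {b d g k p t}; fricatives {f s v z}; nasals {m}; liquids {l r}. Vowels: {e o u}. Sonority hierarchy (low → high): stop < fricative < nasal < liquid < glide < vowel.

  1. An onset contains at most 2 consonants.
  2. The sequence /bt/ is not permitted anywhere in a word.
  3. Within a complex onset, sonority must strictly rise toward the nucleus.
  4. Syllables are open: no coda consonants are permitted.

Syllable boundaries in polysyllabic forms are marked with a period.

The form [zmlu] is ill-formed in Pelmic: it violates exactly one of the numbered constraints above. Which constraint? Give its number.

[zmlu]: syllable 1 onset /zml/ has 3 consonants (> 2).
This is a violation of constraint 1: "An onset contains at most 2 consonants."
The remaining constraints (2, 3, 4) are satisfied.

1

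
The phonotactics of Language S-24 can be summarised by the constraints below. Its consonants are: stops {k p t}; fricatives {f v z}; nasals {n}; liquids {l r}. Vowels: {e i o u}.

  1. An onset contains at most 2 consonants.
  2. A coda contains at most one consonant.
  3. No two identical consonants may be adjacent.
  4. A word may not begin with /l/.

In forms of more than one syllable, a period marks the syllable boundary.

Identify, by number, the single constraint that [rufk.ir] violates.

2

[rufk.ir]: syllable 1 coda /fk/ has 2 consonants (> 1).
This is a violation of constraint 2: "A coda contains at most one consonant."
The remaining constraints (1, 3, 4) are satisfied.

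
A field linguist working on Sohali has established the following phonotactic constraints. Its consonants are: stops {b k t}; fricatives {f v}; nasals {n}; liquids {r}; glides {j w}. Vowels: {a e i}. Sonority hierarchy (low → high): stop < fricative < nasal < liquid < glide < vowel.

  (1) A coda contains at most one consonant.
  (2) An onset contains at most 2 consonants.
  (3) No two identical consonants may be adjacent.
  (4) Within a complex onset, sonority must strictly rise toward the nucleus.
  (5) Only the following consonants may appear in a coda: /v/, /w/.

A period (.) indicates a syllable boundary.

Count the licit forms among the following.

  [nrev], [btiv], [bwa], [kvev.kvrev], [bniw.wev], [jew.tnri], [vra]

[nrev] — σ1 onset /nr/ (3→4 rises), coda /v/ ok → licit
[btiv] — violates constraint 4: syllable 1 onset /bt/: /b/ (stop, 1) → /t/ (stop, 1) does not rise → illicit
[bwa] — σ1 onset /bw/ (1→5 rises), coda /∅/ ok → licit
[kvev.kvrev] — violates constraint 2: syllable 2 onset /kvr/ has 3 consonants (> 2) → illicit
[bniw.wev] — violates constraint 3: adjacent identical consonants /ww/ → illicit
[jew.tnri] — violates constraint 2: syllable 2 onset /tnr/ has 3 consonants (> 2) → illicit
[vra] — σ1 onset /vr/ (2→4 rises), coda /∅/ ok → licit
Licit: [nrev], [bwa], [vra] → 3.

3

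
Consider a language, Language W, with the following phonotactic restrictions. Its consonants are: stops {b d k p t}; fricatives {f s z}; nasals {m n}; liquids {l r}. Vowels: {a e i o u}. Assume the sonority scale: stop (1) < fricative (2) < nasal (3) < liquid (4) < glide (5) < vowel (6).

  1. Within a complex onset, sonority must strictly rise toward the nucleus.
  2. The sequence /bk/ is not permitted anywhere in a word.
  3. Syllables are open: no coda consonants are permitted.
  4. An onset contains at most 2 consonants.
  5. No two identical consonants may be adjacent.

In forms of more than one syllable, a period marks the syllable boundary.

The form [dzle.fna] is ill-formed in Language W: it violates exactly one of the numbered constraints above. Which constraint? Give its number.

[dzle.fna]: syllable 1 onset /dzl/ has 3 consonants (> 2).
This is a violation of constraint 4: "An onset contains at most 2 consonants."
The remaining constraints (1, 2, 3, 5) are satisfied.

4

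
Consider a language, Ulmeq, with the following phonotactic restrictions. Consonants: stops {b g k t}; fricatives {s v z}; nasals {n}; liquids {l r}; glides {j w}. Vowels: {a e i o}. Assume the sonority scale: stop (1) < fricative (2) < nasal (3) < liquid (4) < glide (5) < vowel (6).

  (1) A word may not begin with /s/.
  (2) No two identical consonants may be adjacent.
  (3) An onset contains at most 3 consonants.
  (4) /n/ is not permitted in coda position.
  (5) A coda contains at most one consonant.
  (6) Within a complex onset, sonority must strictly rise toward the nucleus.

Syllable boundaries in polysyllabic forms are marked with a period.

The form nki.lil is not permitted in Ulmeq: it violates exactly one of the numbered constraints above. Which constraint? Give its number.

nki.lil: syllable 1 onset /nk/: /n/ (nasal, 3) → /k/ (stop, 1) does not rise.
This is a violation of constraint 6: "Within a complex onset, sonority must strictly rise toward the nucleus."
The remaining constraints (1, 2, 3, 4, 5) are satisfied.

6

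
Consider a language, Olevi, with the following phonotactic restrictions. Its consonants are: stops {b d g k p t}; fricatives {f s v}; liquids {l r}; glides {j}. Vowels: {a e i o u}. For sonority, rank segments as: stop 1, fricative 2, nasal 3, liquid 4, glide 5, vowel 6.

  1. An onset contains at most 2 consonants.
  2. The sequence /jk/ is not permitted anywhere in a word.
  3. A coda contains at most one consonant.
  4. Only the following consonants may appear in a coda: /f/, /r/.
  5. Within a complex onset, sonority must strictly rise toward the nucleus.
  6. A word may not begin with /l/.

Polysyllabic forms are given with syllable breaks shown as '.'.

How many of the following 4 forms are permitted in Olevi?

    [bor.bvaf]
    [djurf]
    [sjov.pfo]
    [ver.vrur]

2

[bor.bvaf] — σ1 onset /b/, coda /r/ ok; σ2 onset /bv/ (1→2 rises), coda /f/ ok → permitted
[djurf] — violates constraint 3: syllable 1 coda /rf/ has 2 consonants (> 1) → not permitted
[sjov.pfo] — violates constraint 4: syllable 1 coda contains /v/, which is not a licensed coda consonant → not permitted
[ver.vrur] — σ1 onset /v/, coda /r/ ok; σ2 onset /vr/ (2→4 rises), coda /r/ ok → permitted
Permitted: [bor.bvaf], [ver.vrur] → 2.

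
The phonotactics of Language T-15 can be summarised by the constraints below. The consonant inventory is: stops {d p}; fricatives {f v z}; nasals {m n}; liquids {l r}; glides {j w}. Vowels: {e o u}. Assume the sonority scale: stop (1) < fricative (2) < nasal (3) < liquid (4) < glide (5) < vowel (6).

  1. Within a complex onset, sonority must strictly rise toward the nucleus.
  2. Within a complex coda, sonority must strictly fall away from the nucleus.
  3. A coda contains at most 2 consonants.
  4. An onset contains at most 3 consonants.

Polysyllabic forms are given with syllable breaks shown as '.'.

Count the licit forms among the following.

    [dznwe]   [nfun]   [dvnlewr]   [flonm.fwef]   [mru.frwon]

1

[dznwe] — violates constraint 4: syllable 1 onset /dznw/ has 4 consonants (> 3) → illicit
[nfun] — violates constraint 1: syllable 1 onset /nf/: /n/ (nasal, 3) → /f/ (fricative, 2) does not rise → illicit
[dvnlewr] — violates constraint 4: syllable 1 onset /dvnl/ has 4 consonants (> 3) → illicit
[flonm.fwef] — violates constraint 2: syllable 1 coda /nm/: /n/ (nasal, 3) → /m/ (nasal, 3) does not fall → illicit
[mru.frwon] — σ1 onset /mr/ (3→4 rises), coda /∅/ ok; σ2 onset /frw/ (2→4→5 rises), coda /n/ ok → licit
Licit: [mru.frwon] → 1.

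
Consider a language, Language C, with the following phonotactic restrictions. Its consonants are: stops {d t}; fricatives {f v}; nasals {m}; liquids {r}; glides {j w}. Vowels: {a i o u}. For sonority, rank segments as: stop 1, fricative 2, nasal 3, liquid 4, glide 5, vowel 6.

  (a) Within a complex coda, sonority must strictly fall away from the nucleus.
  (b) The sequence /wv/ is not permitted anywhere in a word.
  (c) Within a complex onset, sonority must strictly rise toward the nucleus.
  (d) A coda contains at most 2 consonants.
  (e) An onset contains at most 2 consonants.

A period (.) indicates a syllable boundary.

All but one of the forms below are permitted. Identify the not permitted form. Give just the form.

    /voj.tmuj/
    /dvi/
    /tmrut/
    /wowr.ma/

/tmrut/

/voj.tmuj/ — σ1 onset /v/, coda /j/ ok; σ2 onset /tm/ (1→3 rises), coda /j/ ok → permitted
/dvi/ — σ1 onset /dv/ (1→2 rises), coda /∅/ ok → permitted
/tmrut/ — violates constraint (e): syllable 1 onset /tmr/ has 3 consonants (> 2) → not permitted
/wowr.ma/ — σ1 onset /w/, coda /wr/ (5→4 falls) ok; σ2 onset /m/, coda /∅/ ok → permitted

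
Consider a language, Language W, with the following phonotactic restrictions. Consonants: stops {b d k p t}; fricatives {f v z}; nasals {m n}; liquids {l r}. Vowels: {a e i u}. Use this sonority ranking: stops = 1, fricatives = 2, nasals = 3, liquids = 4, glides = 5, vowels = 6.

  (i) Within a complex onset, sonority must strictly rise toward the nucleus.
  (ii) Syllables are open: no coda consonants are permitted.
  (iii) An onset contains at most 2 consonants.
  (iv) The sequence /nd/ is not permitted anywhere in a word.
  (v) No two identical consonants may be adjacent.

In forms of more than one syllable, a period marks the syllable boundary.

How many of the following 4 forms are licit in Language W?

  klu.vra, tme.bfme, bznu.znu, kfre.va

klu.vra — σ1 onset /kl/ (1→4 rises), coda /∅/ ok; σ2 onset /vr/ (2→4 rises), coda /∅/ ok → licit
tme.bfme — violates constraint (iii): syllable 2 onset /bfm/ has 3 consonants (> 2) → illicit
bznu.znu — violates constraint (iii): syllable 1 onset /bzn/ has 3 consonants (> 2) → illicit
kfre.va — violates constraint (iii): syllable 1 onset /kfr/ has 3 consonants (> 2) → illicit
Licit: klu.vra → 1.

1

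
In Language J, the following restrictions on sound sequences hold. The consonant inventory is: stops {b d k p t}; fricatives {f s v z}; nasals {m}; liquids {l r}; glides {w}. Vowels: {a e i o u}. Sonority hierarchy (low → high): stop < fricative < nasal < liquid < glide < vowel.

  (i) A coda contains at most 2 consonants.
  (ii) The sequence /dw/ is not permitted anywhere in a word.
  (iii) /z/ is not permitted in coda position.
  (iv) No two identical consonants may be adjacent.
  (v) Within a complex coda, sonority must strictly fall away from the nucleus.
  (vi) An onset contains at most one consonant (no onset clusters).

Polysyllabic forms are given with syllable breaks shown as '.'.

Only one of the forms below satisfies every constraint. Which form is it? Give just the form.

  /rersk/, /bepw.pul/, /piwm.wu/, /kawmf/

/rersk/ — violates constraint (i): syllable 1 coda /rsk/ has 3 consonants (> 2) → illicit
/bepw.pul/ — violates constraint (v): syllable 1 coda /pw/: /p/ (stop, 1) → /w/ (glide, 5) does not fall → illicit
/piwm.wu/ — σ1 onset /p/, coda /wm/ (5→3 falls) ok; σ2 onset /w/, coda /∅/ ok → licit
/kawmf/ — violates constraint (i): syllable 1 coda /wmf/ has 3 consonants (> 2) → illicit

/piwm.wu/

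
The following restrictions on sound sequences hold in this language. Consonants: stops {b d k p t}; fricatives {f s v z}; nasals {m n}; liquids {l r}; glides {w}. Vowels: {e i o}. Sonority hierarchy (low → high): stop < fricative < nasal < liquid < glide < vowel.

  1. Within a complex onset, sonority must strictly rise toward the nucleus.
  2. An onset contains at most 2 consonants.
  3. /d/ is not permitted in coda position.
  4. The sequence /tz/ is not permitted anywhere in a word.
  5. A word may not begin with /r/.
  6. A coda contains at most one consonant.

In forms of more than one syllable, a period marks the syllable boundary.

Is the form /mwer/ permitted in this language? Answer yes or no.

yes

/mwer/ — σ1 onset /mw/ (3→5 rises), coda /r/ ok → permitted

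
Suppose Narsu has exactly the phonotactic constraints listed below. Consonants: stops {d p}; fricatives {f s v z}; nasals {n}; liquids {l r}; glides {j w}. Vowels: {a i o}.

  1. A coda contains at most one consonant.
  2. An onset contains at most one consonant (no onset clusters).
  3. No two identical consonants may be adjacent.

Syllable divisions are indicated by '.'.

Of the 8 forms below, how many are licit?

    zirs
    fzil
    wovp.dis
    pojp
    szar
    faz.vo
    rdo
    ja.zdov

zirs — violates constraint 1: syllable 1 coda /rs/ has 2 consonants (> 1) → illicit
fzil — violates constraint 2: syllable 1 onset /fz/ has 2 consonants (> 1) → illicit
wovp.dis — violates constraint 1: syllable 1 coda /vp/ has 2 consonants (> 1) → illicit
pojp — violates constraint 1: syllable 1 coda /jp/ has 2 consonants (> 1) → illicit
szar — violates constraint 2: syllable 1 onset /sz/ has 2 consonants (> 1) → illicit
faz.vo — σ1 onset /f/, coda /z/ ok; σ2 onset /v/, coda /∅/ ok → licit
rdo — violates constraint 2: syllable 1 onset /rd/ has 2 consonants (> 1) → illicit
ja.zdov — violates constraint 2: syllable 2 onset /zd/ has 2 consonants (> 1) → illicit
Licit: faz.vo → 1.

1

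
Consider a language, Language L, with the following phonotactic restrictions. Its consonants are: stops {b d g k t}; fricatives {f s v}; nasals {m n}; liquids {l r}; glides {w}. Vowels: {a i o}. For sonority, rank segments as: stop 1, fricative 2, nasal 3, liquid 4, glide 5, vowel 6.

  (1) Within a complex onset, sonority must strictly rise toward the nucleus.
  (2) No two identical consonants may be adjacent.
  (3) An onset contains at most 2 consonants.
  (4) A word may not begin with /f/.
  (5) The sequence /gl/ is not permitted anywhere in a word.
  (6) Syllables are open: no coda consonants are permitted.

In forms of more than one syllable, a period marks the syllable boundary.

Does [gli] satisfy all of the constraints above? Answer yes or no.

no

[gli] — violates constraint 5: contains banned sequence /gl/ → ill-formed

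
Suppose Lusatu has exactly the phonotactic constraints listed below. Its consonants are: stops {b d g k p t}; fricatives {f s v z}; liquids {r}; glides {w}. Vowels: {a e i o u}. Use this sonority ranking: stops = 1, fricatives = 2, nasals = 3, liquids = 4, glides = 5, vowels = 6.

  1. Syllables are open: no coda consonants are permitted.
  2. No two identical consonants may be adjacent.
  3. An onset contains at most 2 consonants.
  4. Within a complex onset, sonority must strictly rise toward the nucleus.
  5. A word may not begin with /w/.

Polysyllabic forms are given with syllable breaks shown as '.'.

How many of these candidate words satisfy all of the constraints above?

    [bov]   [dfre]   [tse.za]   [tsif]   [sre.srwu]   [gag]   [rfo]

[bov] — violates constraint 1: syllable 1 coda /v/ has 1 consonant (> 0) → not permitted
[dfre] — violates constraint 3: syllable 1 onset /dfr/ has 3 consonants (> 2) → not permitted
[tse.za] — σ1 onset /ts/ (1→2 rises), coda /∅/ ok; σ2 onset /z/, coda /∅/ ok → permitted
[tsif] — violates constraint 1: syllable 1 coda /f/ has 1 consonant (> 0) → not permitted
[sre.srwu] — violates constraint 3: syllable 2 onset /srw/ has 3 consonants (> 2) → not permitted
[gag] — violates constraint 1: syllable 1 coda /g/ has 1 consonant (> 0) → not permitted
[rfo] — violates constraint 4: syllable 1 onset /rf/: /r/ (liquid, 4) → /f/ (fricative, 2) does not rise → not permitted
Permitted: [tse.za] → 1.

1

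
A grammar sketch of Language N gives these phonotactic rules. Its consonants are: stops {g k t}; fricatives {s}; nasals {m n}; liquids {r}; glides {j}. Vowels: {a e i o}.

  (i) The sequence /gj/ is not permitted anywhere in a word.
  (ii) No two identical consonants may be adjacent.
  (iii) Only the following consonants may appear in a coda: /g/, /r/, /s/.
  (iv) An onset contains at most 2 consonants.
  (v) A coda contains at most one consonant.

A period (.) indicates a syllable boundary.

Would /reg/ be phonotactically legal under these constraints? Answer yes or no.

/reg/ — σ1 onset /r/, coda /g/ ok → phonotactically legal

yes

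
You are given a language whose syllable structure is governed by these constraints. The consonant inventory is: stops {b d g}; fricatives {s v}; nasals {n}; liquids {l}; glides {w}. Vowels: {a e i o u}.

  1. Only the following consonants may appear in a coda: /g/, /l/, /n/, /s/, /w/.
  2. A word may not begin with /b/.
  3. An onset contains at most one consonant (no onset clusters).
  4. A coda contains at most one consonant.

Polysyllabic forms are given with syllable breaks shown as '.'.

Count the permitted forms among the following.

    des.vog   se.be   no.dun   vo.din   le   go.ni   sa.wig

7

des.vog — σ1 onset /d/, coda /s/ ok; σ2 onset /v/, coda /g/ ok → permitted
se.be — σ1 onset /s/, coda /∅/ ok; σ2 onset /b/, coda /∅/ ok → permitted
no.dun — σ1 onset /n/, coda /∅/ ok; σ2 onset /d/, coda /n/ ok → permitted
vo.din — σ1 onset /v/, coda /∅/ ok; σ2 onset /d/, coda /n/ ok → permitted
le — σ1 onset /l/, coda /∅/ ok → permitted
go.ni — σ1 onset /g/, coda /∅/ ok; σ2 onset /n/, coda /∅/ ok → permitted
sa.wig — σ1 onset /s/, coda /∅/ ok; σ2 onset /w/, coda /g/ ok → permitted
Permitted: des.vog, se.be, no.dun, vo.din, le, go.ni, sa.wig → 7.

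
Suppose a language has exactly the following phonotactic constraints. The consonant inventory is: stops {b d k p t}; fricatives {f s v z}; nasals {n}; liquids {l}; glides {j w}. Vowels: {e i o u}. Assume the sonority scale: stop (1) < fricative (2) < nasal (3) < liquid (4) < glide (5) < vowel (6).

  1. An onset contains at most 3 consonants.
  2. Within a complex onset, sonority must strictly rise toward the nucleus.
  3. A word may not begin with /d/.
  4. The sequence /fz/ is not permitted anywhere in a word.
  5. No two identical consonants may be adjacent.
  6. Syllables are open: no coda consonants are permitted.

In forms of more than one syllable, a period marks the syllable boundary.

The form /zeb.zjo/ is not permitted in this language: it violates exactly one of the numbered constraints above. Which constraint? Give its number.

/zeb.zjo/: syllable 1 coda /b/ has 1 consonant (> 0).
This is a violation of constraint 6: "Syllables are open: no coda consonants are permitted."
The remaining constraints (1, 2, 3, 4, 5) are satisfied.

6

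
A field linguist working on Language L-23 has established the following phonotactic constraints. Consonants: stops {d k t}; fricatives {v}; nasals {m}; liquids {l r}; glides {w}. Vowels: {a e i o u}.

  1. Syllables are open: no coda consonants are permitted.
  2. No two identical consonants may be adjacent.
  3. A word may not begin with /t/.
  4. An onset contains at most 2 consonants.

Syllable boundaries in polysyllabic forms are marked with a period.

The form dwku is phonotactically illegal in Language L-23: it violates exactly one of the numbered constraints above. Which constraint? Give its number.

dwku: syllable 1 onset /dwk/ has 3 consonants (> 2).
This is a violation of constraint 4: "An onset contains at most 2 consonants."
The remaining constraints (1, 2, 3) are satisfied.

4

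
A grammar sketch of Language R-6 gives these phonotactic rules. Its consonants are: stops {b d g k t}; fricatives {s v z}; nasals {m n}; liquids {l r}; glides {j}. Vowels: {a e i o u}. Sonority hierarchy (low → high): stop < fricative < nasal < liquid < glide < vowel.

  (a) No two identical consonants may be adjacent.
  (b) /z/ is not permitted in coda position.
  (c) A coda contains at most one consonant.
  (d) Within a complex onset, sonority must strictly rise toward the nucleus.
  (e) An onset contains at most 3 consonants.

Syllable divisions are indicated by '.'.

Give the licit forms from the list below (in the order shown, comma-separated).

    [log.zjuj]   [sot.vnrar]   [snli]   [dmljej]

[log.zjuj] — σ1 onset /l/, coda /g/ ok; σ2 onset /zj/ (2→5 rises), coda /j/ ok → licit
[sot.vnrar] — σ1 onset /s/, coda /t/ ok; σ2 onset /vnr/ (2→3→4 rises), coda /r/ ok → licit
[snli] — σ1 onset /snl/ (2→3→4 rises), coda /∅/ ok → licit
[dmljej] — violates constraint (e): syllable 1 onset /dmlj/ has 4 consonants (> 3) → illicit

[log.zjuj], [sot.vnrar], [snli]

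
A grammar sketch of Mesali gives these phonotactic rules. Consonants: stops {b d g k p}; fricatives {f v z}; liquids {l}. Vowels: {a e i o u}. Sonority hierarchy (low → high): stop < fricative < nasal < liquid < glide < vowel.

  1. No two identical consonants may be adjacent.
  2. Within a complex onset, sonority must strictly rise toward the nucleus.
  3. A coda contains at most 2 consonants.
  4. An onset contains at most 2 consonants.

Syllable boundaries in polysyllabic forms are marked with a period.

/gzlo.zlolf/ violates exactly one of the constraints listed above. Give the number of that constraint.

/gzlo.zlolf/: syllable 1 onset /gzl/ has 3 consonants (> 2).
This is a violation of constraint 4: "An onset contains at most 2 consonants."
The remaining constraints (1, 2, 3) are satisfied.

4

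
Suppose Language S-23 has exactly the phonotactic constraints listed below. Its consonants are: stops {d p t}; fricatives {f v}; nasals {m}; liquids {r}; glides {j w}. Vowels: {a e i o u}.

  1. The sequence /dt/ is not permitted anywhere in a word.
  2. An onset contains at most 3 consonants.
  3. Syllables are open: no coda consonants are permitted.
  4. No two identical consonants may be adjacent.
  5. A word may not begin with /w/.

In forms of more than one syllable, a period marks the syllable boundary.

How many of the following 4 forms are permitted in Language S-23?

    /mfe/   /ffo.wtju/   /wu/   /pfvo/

/mfe/ — σ1 onset /mf/ (2C), coda /∅/ ok → permitted
/ffo.wtju/ — violates constraint 4: adjacent identical consonants /ff/ → not permitted
/wu/ — violates constraint 5: word begins with /w/ → not permitted
/pfvo/ — σ1 onset /pfv/ (3C), coda /∅/ ok → permitted
Permitted: /mfe/, /pfvo/ → 2.

2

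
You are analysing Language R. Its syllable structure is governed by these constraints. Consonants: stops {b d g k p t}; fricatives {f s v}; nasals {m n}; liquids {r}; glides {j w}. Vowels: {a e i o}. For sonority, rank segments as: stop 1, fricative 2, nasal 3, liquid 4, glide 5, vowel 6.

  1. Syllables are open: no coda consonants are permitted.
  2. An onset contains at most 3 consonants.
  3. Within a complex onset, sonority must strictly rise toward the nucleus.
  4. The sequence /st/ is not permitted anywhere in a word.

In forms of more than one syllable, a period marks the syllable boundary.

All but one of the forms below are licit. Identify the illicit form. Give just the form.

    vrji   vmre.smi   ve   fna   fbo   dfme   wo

fbo

vrji — σ1 onset /vrj/ (2→4→5 rises), coda /∅/ ok → licit
vmre.smi — σ1 onset /vmr/ (2→3→4 rises), coda /∅/ ok; σ2 onset /sm/ (2→3 rises), coda /∅/ ok → licit
ve — σ1 onset /v/, coda /∅/ ok → licit
fna — σ1 onset /fn/ (2→3 rises), coda /∅/ ok → licit
fbo — violates constraint 3: syllable 1 onset /fb/: /f/ (fricative, 2) → /b/ (stop, 1) does not rise → illicit
dfme — σ1 onset /dfm/ (1→2→3 rises), coda /∅/ ok → licit
wo — σ1 onset /w/, coda /∅/ ok → licit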